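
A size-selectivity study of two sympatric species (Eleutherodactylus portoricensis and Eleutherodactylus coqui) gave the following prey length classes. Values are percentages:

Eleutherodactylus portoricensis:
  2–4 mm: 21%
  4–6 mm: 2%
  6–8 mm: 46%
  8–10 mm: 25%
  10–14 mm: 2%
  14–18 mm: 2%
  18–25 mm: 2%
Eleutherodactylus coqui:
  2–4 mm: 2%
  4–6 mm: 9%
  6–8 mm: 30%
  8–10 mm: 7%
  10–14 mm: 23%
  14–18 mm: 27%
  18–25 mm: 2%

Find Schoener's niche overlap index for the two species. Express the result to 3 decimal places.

Convert percentages to proportions (divide by 100).
Σ|p₁ᵢ − p₂ᵢ| = 0.19 + 0.07 + 0.16 + 0.18 + 0.21 + 0.25 + 0.00 = 1.06
D = 1 − ½ × 1.06 = 1 − 0.530 = 0.47000

0.470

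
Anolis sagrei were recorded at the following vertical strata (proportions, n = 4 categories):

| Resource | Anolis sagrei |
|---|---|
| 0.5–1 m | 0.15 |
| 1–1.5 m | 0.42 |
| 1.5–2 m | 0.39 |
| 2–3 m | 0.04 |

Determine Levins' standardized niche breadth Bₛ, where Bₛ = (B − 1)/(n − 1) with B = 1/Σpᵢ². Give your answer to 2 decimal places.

Σpᵢ² = 0.15² + 0.42² + 0.39² + 0.04² = 0.0225 + 0.1764 + 0.1521 + 0.0016 = 0.3526
B = 1 / 0.3526 = 2.8361
Bₛ = (B − 1)/(n − 1) = (2.8361 − 1)/(4 − 1) = 1.8361/3 = 0.6120

0.61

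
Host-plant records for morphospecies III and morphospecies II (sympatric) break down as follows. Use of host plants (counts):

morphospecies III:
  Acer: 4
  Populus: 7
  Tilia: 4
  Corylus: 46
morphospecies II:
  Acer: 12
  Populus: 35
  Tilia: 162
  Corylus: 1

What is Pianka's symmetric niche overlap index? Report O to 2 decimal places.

0.13

Proportions for morphospecies III (n=61): 4/61=0.0656, 7/61=0.1148, 4/61=0.0656, 46/61=0.7541
Proportions for morphospecies II (n=210): 12/210=0.0571, 35/210=0.1667, 162/210=0.7714, 1/210=0.0048
Σ p₁ᵢp₂ᵢ = 0.003746 + 0.019137 + 0.050604 + 0.003620 = 0.077107
Σp_1ᵢ² = 0.0656² + 0.1148² + 0.0656² + 0.7541² = 0.004303 + 0.013179 + 0.004303 + 0.568667 = 0.590452
Σp_2ᵢ² = 0.0571² + 0.1667² + 0.7714² + 0.0048² = 0.003260 + 0.027789 + 0.595058 + 0.000023 = 0.626130
O = 0.077107 / √(0.590452 × 0.626130) = 0.077107 / 0.6080294 = 0.1268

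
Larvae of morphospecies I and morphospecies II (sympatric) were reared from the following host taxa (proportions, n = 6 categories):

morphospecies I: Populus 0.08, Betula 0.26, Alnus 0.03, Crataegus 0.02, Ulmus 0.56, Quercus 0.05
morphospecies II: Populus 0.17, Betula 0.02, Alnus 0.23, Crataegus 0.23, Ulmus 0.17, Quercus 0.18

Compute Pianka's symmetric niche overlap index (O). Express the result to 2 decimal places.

Σ p₁ᵢp₂ᵢ = 0.0136 + 0.0052 + 0.0069 + 0.0046 + 0.0952 + 0.0090 = 0.1345
Σp_1ᵢ² = 0.08² + 0.26² + 0.03² + 0.02² + 0.56² + 0.05² = 0.0064 + 0.0676 + 0.0009 + 0.0004 + 0.3136 + 0.0025 = 0.3914
Σp_2ᵢ² = 0.17² + 0.02² + 0.23² + 0.23² + 0.17² + 0.18² = 0.0289 + 0.0004 + 0.0529 + 0.0529 + 0.0289 + 0.0324 = 0.1964
O = 0.1345 / √(0.3914 × 0.1964) = 0.1345 / 0.27726 = 0.4851

0.49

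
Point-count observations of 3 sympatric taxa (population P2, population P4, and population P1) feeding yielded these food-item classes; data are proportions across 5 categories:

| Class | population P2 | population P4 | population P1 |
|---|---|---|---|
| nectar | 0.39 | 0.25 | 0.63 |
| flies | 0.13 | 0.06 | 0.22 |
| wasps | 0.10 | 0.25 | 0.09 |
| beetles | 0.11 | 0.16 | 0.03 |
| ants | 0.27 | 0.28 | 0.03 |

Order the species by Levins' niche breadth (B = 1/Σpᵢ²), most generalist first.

Σp_P2ᵢ² = 0.39² + 0.13² + 0.10² + 0.11² + 0.27² = 0.1521 + 0.0169 + 0.0100 + 0.0121 + 0.0729 = 0.2640
B_P2 = 1 / 0.2640 = 3.7879
Σp_P4ᵢ² = 0.25² + 0.06² + 0.25² + 0.16² + 0.28² = 0.0625 + 0.0036 + 0.0625 + 0.0256 + 0.0784 = 0.2326
B_P4 = 1 / 0.2326 = 4.2992
Σp_P1ᵢ² = 0.63² + 0.22² + 0.09² + 0.03² + 0.03² = 0.3969 + 0.0484 + 0.0081 + 0.0009 + 0.0009 = 0.4552
B_P1 = 1 / 0.4552 = 2.1968
Ranking by B (broadest → narrowest): population P4 (4.30) > population P2 (3.79) > population P1 (2.20)

population P4 > population P2 > population P1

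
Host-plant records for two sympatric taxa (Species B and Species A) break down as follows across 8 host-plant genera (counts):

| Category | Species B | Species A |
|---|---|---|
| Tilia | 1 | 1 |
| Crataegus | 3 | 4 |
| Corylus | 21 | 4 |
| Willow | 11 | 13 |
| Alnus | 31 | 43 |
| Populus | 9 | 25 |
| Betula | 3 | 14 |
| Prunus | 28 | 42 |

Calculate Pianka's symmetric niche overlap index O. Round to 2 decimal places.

Proportions for Species B (n=107): 1/107=0.0093, 3/107=0.0280, 21/107=0.1963, 11/107=0.1028, 31/107=0.2897, 9/107=0.0841, 3/107=0.0280, 28/107=0.2617
Proportions for Species A (n=146): 1/146=0.0068, 4/146=0.0274, 4/146=0.0274, 13/146=0.0890, 43/146=0.2945, 25/146=0.1712, 14/146=0.0959, 42/146=0.2877
Σ p₁ᵢp₂ᵢ = 0.000063 + 0.000767 + 0.005379 + 0.009149 + 0.085317 + 0.014398 + 0.002685 + 0.075291 = 0.193049
Σp_1ᵢ² = 0.0093² + 0.0280² + 0.1963² + 0.1028² + 0.2897² + 0.0841² + 0.0280² + 0.2617² = 0.000086 + 0.000784 + 0.038534 + 0.010568 + 0.083926 + 0.007073 + 0.000784 + 0.068487 = 0.210242
Σp_2ᵢ² = 0.0068² + 0.0274² + 0.0274² + 0.0890² + 0.2945² + 0.1712² + 0.0959² + 0.2877² = 0.000046 + 0.000751 + 0.000751 + 0.007921 + 0.086730 + 0.029309 + 0.009197 + 0.082771 = 0.217476
O = 0.193049 / √(0.210242 × 0.217476) = 0.193049 / 0.2138284 = 0.9028

0.90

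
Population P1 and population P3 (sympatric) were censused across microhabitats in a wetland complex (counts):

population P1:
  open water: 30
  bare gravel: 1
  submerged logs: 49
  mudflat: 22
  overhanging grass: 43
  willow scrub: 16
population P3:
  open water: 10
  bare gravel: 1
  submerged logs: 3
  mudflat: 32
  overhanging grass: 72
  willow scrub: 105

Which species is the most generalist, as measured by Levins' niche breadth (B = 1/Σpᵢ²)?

Proportions for population P1 (n=161): 30/161=0.1863, 1/161=0.0062, 49/161=0.3043, 22/161=0.1366, 43/161=0.2671, 16/161=0.0994
Proportions for population P3 (n=223): 10/223=0.0448, 1/223=0.0045, 3/223=0.0135, 32/223=0.1435, 72/223=0.3229, 105/223=0.4709
Σp_P1ᵢ² = 0.1863² + 0.0062² + 0.3043² + 0.1366² + 0.2671² + 0.0994² = 0.034708 + 0.000038 + 0.092598 + 0.018660 + 0.071342 + 0.009880 = 0.227226
B_P1 = 1 / 0.227226 = 4.4009
Σp_P3ᵢ² = 0.0448² + 0.0045² + 0.0135² + 0.1435² + 0.3229² + 0.4709² = 0.002007 + 0.000020 + 0.000182 + 0.020592 + 0.104264 + 0.221747 = 0.348812
B_P3 = 1 / 0.348812 = 2.8669
Highest B → broadest niche (most generalist): population P1 (B = 4.40).

population P1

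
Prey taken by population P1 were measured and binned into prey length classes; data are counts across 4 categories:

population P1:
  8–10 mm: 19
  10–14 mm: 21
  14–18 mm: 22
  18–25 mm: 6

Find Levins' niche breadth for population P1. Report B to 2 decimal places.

3.50

Proportions for population P1 (n=68): 19/68=0.2794, 21/68=0.3088, 22/68=0.3235, 6/68=0.0882
Σpᵢ² = 0.2794² + 0.3088² + 0.3235² + 0.0882² = 0.078064 + 0.095357 + 0.104652 + 0.007779 = 0.285852
B = 1 / 0.285852 = 3.4983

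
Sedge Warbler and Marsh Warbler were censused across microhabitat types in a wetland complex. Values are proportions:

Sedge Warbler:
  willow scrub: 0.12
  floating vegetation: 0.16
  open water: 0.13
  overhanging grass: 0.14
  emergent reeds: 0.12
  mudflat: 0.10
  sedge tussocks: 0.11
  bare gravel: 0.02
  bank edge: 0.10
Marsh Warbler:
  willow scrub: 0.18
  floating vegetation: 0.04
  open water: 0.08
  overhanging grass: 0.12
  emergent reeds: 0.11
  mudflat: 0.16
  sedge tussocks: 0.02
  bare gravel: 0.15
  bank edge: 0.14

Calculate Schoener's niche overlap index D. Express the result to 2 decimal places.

0.71

Σ|p₁ᵢ − p₂ᵢ| = 0.06 + 0.12 + 0.05 + 0.02 + 0.01 + 0.06 + 0.09 + 0.13 + 0.04 = 0.58
D = 1 − ½ × 0.58 = 1 − 0.290 = 0.7100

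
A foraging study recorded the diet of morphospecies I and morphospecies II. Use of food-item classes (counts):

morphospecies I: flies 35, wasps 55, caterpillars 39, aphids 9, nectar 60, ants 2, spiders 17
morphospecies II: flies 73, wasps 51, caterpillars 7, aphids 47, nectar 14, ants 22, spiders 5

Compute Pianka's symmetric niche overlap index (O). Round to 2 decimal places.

0.68

Proportions for morphospecies I (n=217): 35/217=0.1613, 55/217=0.2535, 39/217=0.1797, 9/217=0.0415, 60/217=0.2765, 2/217=0.0092, 17/217=0.0783
Proportions for morphospecies II (n=219): 73/219=0.3333, 51/219=0.2329, 7/219=0.0320, 47/219=0.2146, 14/219=0.0639, 22/219=0.1005, 5/219=0.0228
Σ p₁ᵢp₂ᵢ = 0.053761 + 0.059040 + 0.005750 + 0.008906 + 0.017668 + 0.000925 + 0.001785 = 0.147835
Σp_1ᵢ² = 0.1613² + 0.2535² + 0.1797² + 0.0415² + 0.2765² + 0.0092² + 0.0783² = 0.026018 + 0.064262 + 0.032292 + 0.001722 + 0.076452 + 0.000085 + 0.006131 = 0.206962
Σp_2ᵢ² = 0.3333² + 0.2329² + 0.0320² + 0.2146² + 0.0639² + 0.1005² + 0.0228² = 0.111089 + 0.054242 + 0.001024 + 0.046053 + 0.004083 + 0.010100 + 0.000520 = 0.227111
O = 0.147835 / √(0.206962 × 0.227111) = 0.147835 / 0.2168026 = 0.6819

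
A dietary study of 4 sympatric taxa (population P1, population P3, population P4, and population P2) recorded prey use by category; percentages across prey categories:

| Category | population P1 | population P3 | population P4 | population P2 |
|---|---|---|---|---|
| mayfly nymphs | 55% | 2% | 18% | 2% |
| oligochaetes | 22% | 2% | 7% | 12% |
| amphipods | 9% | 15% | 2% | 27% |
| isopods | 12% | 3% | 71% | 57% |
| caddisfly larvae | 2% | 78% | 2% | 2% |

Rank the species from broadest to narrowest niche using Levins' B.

population P1 > population P2 > population P4 > population P3

Convert percentages to proportions (divide by 100).
Σp_P1ᵢ² = 0.55² + 0.22² + 0.09² + 0.12² + 0.02² = 0.3025 + 0.0484 + 0.0081 + 0.0144 + 0.0004 = 0.3738
B_P1 = 1 / 0.3738 = 2.6752
Σp_P3ᵢ² = 0.02² + 0.02² + 0.15² + 0.03² + 0.78² = 0.0004 + 0.0004 + 0.0225 + 0.0009 + 0.6084 = 0.6326
B_P3 = 1 / 0.6326 = 1.5808
Σp_P4ᵢ² = 0.18² + 0.07² + 0.02² + 0.71² + 0.02² = 0.0324 + 0.0049 + 0.0004 + 0.5041 + 0.0004 = 0.5422
B_P4 = 1 / 0.5422 = 1.8443
Σp_P2ᵢ² = 0.02² + 0.12² + 0.27² + 0.57² + 0.02² = 0.0004 + 0.0144 + 0.0729 + 0.3249 + 0.0004 = 0.4130
B_P2 = 1 / 0.4130 = 2.4213
Ranking by B (broadest → narrowest): population P1 (2.68) > population P2 (2.42) > population P4 (1.84) > population P3 (1.58)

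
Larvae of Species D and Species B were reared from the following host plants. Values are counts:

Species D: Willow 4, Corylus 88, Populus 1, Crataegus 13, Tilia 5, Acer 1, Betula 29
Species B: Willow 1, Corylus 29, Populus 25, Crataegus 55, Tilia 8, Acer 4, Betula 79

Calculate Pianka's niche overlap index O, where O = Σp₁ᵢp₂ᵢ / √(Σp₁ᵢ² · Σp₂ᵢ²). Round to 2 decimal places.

0.58

Proportions for Species D (n=141): 4/141=0.0284, 88/141=0.6241, 1/141=0.0071, 13/141=0.0922, 5/141=0.0355, 1/141=0.0071, 29/141=0.2057
Proportions for Species B (n=201): 1/201=0.0050, 29/201=0.1443, 25/201=0.1244, 55/201=0.2736, 8/201=0.0398, 4/201=0.0199, 79/201=0.3930
Σ p₁ᵢp₂ᵢ = 0.000142 + 0.090058 + 0.000883 + 0.025226 + 0.001413 + 0.000141 + 0.080840 = 0.198703
Σp_1ᵢ² = 0.0284² + 0.6241² + 0.0071² + 0.0922² + 0.0355² + 0.0071² + 0.2057² = 0.000807 + 0.389501 + 0.000050 + 0.008501 + 0.001260 + 0.000050 + 0.042312 = 0.442481
Σp_2ᵢ² = 0.0050² + 0.1443² + 0.1244² + 0.2736² + 0.0398² + 0.0199² + 0.3930² = 0.000025 + 0.020822 + 0.015475 + 0.074857 + 0.001584 + 0.000396 + 0.154449 = 0.267608
O = 0.198703 / √(0.442481 × 0.267608) = 0.198703 / 0.3441097 = 0.5774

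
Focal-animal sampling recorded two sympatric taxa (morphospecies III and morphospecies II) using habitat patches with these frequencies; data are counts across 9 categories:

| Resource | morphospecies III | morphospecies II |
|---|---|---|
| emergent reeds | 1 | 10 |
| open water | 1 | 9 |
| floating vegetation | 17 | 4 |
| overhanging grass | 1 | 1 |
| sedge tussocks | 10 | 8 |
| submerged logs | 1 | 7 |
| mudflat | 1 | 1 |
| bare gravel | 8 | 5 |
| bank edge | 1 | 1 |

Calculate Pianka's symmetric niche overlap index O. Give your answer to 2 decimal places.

Proportions for morphospecies III (n=41): 1/41=0.0244, 1/41=0.0244, 17/41=0.4146, 1/41=0.0244, 10/41=0.2439, 1/41=0.0244, 1/41=0.0244, 8/41=0.1951, 1/41=0.0244
Proportions for morphospecies II (n=46): 10/46=0.2174, 9/46=0.1957, 4/46=0.0870, 1/46=0.0217, 8/46=0.1739, 7/46=0.1522, 1/46=0.0217, 5/46=0.1087, 1/46=0.0217
Σ p₁ᵢp₂ᵢ = 0.005305 + 0.004775 + 0.036070 + 0.000529 + 0.042414 + 0.003714 + 0.000529 + 0.021207 + 0.000529 = 0.115072
Σp_1ᵢ² = 0.0244² + 0.0244² + 0.4146² + 0.0244² + 0.2439² + 0.0244² + 0.0244² + 0.1951² + 0.0244² = 0.000595 + 0.000595 + 0.171893 + 0.000595 + 0.059487 + 0.000595 + 0.000595 + 0.038064 + 0.000595 = 0.273014
Σp_2ᵢ² = 0.2174² + 0.1957² + 0.0870² + 0.0217² + 0.1739² + 0.1522² + 0.0217² + 0.1087² + 0.0217² = 0.047263 + 0.038298 + 0.007569 + 0.000471 + 0.030241 + 0.023165 + 0.000471 + 0.011816 + 0.000471 = 0.159765
O = 0.115072 / √(0.273014 × 0.159765) = 0.115072 / 0.2088494 = 0.5510

0.55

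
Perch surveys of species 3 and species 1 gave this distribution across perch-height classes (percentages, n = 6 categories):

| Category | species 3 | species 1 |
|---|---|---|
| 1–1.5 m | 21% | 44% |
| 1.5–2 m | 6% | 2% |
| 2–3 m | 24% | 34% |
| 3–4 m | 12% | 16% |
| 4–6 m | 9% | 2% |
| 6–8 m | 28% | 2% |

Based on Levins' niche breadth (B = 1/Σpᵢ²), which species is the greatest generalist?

species 3

Convert percentages to proportions (divide by 100).
Σp_3ᵢ² = 0.21² + 0.06² + 0.24² + 0.12² + 0.09² + 0.28² = 0.0441 + 0.0036 + 0.0576 + 0.0144 + 0.0081 + 0.0784 = 0.2062
B_3 = 1 / 0.2062 = 4.8497
Σp_1ᵢ² = 0.44² + 0.02² + 0.34² + 0.16² + 0.02² + 0.02² = 0.1936 + 0.0004 + 0.1156 + 0.0256 + 0.0004 + 0.0004 = 0.3360
B_1 = 1 / 0.3360 = 2.9762
Highest B → broadest niche (most generalist): species 3 (B = 4.85).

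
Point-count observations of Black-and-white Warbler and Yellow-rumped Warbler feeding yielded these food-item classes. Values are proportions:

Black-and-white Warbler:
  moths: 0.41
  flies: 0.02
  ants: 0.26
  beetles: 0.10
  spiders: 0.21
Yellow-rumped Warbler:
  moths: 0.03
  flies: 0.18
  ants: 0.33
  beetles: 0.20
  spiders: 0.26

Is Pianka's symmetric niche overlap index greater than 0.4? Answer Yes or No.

Yes

Σ p₁ᵢp₂ᵢ = 0.0123 + 0.0036 + 0.0858 + 0.0200 + 0.0546 = 0.1763
Σp_1ᵢ² = 0.41² + 0.02² + 0.26² + 0.10² + 0.21² = 0.1681 + 0.0004 + 0.0676 + 0.0100 + 0.0441 = 0.2902
Σp_2ᵢ² = 0.03² + 0.18² + 0.33² + 0.20² + 0.26² = 0.0009 + 0.0324 + 0.1089 + 0.0400 + 0.0676 = 0.2498
O = 0.1763 / √(0.2902 × 0.2498) = 0.1763 / 0.26924 = 0.6548
O = 0.6548 > 0.4 → Yes.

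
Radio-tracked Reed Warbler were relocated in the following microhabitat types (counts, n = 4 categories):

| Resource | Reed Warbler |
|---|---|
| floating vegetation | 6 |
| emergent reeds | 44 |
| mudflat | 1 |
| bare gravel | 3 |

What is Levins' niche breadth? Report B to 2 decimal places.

Proportions for Reed Warbler (n=54): 6/54=0.1111, 44/54=0.8148, 1/54=0.0185, 3/54=0.0556
Σpᵢ² = 0.1111² + 0.8148² + 0.0185² + 0.0556² = 0.012343 + 0.663899 + 0.000342 + 0.003091 = 0.679675
B = 1 / 0.679675 = 1.4713

1.47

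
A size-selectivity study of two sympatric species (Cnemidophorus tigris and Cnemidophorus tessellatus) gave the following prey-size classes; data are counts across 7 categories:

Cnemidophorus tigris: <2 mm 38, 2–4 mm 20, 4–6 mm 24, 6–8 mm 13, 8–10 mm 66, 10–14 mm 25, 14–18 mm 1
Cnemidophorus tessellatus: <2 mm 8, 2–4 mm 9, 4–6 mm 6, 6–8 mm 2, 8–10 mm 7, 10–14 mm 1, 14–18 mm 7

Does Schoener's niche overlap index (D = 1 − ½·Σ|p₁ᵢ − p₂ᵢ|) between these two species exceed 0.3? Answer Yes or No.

Proportions for Cnemidophorus tigris (n=187): 38/187=0.2032, 20/187=0.1070, 24/187=0.1283, 13/187=0.0695, 66/187=0.3529, 25/187=0.1337, 1/187=0.0053
Proportions for Cnemidophorus tessellatus (n=40): 8/40=0.2000, 9/40=0.2250, 6/40=0.1500, 2/40=0.0500, 7/40=0.1750, 1/40=0.0250, 7/40=0.1750
Σ|p₁ᵢ − p₂ᵢ| = 0.0032 + 0.1180 + 0.0217 + 0.0195 + 0.1779 + 0.1087 + 0.1697 = 0.6187
D = 1 − ½ × 0.6187 = 1 − 0.30935 = 0.69065
D = 0.69065 > 0.3 → Yes.

Yes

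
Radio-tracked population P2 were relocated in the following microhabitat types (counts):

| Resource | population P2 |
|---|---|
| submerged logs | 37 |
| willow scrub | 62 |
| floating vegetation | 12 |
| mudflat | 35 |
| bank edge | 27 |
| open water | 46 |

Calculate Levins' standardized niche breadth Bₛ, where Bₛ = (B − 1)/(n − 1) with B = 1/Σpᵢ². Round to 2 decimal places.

Proportions for population P2 (n=219): 37/219=0.1689, 62/219=0.2831, 12/219=0.0548, 35/219=0.1598, 27/219=0.1233, 46/219=0.2100
Σpᵢ² = 0.1689² + 0.2831² + 0.0548² + 0.1598² + 0.1233² + 0.2100² = 0.028527 + 0.080146 + 0.003003 + 0.025536 + 0.015203 + 0.044100 = 0.196515
B = 1 / 0.196515 = 5.0887
Bₛ = (B − 1)/(n − 1) = (5.0887 − 1)/(6 − 1) = 4.0887/5 = 0.8177

0.82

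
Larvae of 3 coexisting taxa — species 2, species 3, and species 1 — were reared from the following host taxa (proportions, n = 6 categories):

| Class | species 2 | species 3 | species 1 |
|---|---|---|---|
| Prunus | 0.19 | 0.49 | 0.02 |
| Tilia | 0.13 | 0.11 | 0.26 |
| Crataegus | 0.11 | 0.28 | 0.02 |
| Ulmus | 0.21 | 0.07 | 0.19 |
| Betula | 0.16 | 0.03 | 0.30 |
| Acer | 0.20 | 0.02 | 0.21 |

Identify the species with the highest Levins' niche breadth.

species 2

Σp_2ᵢ² = 0.19² + 0.13² + 0.11² + 0.21² + 0.16² + 0.20² = 0.0361 + 0.0169 + 0.0121 + 0.0441 + 0.0256 + 0.0400 = 0.1748
B_2 = 1 / 0.1748 = 5.7208
Σp_3ᵢ² = 0.49² + 0.11² + 0.28² + 0.07² + 0.03² + 0.02² = 0.2401 + 0.0121 + 0.0784 + 0.0049 + 0.0009 + 0.0004 = 0.3368
B_3 = 1 / 0.3368 = 2.9691
Σp_1ᵢ² = 0.02² + 0.26² + 0.02² + 0.19² + 0.30² + 0.21² = 0.0004 + 0.0676 + 0.0004 + 0.0361 + 0.0900 + 0.0441 = 0.2386
B_1 = 1 / 0.2386 = 4.1911
Highest B → broadest niche (most generalist): species 2 (B = 5.72).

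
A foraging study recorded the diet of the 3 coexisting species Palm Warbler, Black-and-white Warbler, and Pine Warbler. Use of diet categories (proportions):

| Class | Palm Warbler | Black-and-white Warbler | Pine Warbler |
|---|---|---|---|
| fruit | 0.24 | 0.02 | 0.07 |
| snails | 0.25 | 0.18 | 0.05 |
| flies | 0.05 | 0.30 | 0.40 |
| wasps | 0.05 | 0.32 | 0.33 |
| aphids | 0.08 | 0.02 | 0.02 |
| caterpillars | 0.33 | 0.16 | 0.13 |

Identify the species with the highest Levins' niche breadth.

Σp_Palmᵢ² = 0.24² + 0.25² + 0.05² + 0.05² + 0.08² + 0.33² = 0.0576 + 0.0625 + 0.0025 + 0.0025 + 0.0064 + 0.1089 = 0.2404
B_Palm = 1 / 0.2404 = 4.1597
Σp_Blacᵢ² = 0.02² + 0.18² + 0.30² + 0.32² + 0.02² + 0.16² = 0.0004 + 0.0324 + 0.0900 + 0.1024 + 0.0004 + 0.0256 = 0.2512
B_Blac = 1 / 0.2512 = 3.9809
Σp_Pineᵢ² = 0.07² + 0.05² + 0.40² + 0.33² + 0.02² + 0.13² = 0.0049 + 0.0025 + 0.1600 + 0.1089 + 0.0004 + 0.0169 = 0.2936
B_Pine = 1 / 0.2936 = 3.4060
Highest B → broadest niche (most generalist): Palm Warbler (B = 4.16).

Palm Warbler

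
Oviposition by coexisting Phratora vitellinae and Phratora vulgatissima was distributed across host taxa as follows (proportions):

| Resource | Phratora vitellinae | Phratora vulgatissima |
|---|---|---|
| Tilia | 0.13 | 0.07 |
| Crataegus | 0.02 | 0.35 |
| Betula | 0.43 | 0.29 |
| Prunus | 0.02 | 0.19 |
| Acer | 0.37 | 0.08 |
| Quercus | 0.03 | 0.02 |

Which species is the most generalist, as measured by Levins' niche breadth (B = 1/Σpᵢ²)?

Phratora vulgatissima

Σp_viteᵢ² = 0.13² + 0.02² + 0.43² + 0.02² + 0.37² + 0.03² = 0.0169 + 0.0004 + 0.1849 + 0.0004 + 0.1369 + 0.0009 = 0.3404
B_vite = 1 / 0.3404 = 2.9377
Σp_vulgᵢ² = 0.07² + 0.35² + 0.29² + 0.19² + 0.08² + 0.02² = 0.0049 + 0.1225 + 0.0841 + 0.0361 + 0.0064 + 0.0004 = 0.2544
B_vulg = 1 / 0.2544 = 3.9308
Highest B → broadest niche (most generalist): Phratora vulgatissima (B = 3.93).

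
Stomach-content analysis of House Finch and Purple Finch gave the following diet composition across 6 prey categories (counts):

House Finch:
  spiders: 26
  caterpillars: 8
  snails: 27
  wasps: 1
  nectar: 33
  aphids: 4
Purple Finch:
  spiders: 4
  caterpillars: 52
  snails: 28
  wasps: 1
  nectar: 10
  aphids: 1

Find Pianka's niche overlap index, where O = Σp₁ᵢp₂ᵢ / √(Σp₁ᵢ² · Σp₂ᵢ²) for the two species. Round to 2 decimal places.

0.53

Proportions for House Finch (n=99): 26/99=0.2626, 8/99=0.0808, 27/99=0.2727, 1/99=0.0101, 33/99=0.3333, 4/99=0.0404
Proportions for Purple Finch (n=96): 4/96=0.0417, 52/96=0.5417, 28/96=0.2917, 1/96=0.0104, 10/96=0.1042, 1/96=0.0104
Σ p₁ᵢp₂ᵢ = 0.010950 + 0.043769 + 0.079547 + 0.000105 + 0.034730 + 0.000420 = 0.169521
Σp_1ᵢ² = 0.2626² + 0.0808² + 0.2727² + 0.0101² + 0.3333² + 0.0404² = 0.068959 + 0.006529 + 0.074365 + 0.000102 + 0.111089 + 0.001632 = 0.262676
Σp_2ᵢ² = 0.0417² + 0.5417² + 0.2917² + 0.0104² + 0.1042² + 0.0104² = 0.001739 + 0.293439 + 0.085089 + 0.000108 + 0.010858 + 0.000108 = 0.391341
O = 0.169521 / √(0.262676 × 0.391341) = 0.169521 / 0.3206180 = 0.5287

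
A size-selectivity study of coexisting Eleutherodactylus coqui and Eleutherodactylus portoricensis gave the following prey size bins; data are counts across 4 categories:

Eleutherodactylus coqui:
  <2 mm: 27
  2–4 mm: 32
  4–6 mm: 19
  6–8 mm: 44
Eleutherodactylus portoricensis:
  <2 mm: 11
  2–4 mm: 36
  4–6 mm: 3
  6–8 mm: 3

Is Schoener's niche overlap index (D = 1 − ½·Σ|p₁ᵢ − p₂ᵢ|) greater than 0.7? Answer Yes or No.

No

Proportions for Eleutherodactylus coqui (n=122): 27/122=0.2213, 32/122=0.2623, 19/122=0.1557, 44/122=0.3607
Proportions for Eleutherodactylus portoricensis (n=53): 11/53=0.2075, 36/53=0.6792, 3/53=0.0566, 3/53=0.0566
Σ|p₁ᵢ − p₂ᵢ| = 0.0138 + 0.4169 + 0.0991 + 0.3041 = 0.8339
D = 1 − ½ × 0.8339 = 1 − 0.41695 = 0.58305
D = 0.58305 < 0.7 → No.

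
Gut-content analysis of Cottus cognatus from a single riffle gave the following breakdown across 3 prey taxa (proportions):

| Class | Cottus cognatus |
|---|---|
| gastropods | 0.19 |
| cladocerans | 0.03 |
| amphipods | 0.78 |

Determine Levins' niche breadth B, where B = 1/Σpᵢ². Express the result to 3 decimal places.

1.549

Σpᵢ² = 0.19² + 0.03² + 0.78² = 0.0361 + 0.0009 + 0.6084 = 0.6454
B = 1 / 0.6454 = 1.54943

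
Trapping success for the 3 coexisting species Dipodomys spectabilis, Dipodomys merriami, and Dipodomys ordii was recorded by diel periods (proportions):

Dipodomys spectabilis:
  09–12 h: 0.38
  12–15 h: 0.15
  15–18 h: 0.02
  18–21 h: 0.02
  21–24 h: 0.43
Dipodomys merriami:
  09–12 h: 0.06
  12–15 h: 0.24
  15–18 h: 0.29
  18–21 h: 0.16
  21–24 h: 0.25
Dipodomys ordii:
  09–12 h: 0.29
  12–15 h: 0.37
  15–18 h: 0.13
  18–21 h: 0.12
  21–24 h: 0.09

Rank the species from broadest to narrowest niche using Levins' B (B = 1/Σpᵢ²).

Dipodomys merriami > Dipodomys ordii > Dipodomys spectabilis

Σp_specᵢ² = 0.38² + 0.15² + 0.02² + 0.02² + 0.43² = 0.1444 + 0.0225 + 0.0004 + 0.0004 + 0.1849 = 0.3526
B_spec = 1 / 0.3526 = 2.8361
Σp_merrᵢ² = 0.06² + 0.24² + 0.29² + 0.16² + 0.25² = 0.0036 + 0.0576 + 0.0841 + 0.0256 + 0.0625 = 0.2334
B_merr = 1 / 0.2334 = 4.2845
Σp_ordiᵢ² = 0.29² + 0.37² + 0.13² + 0.12² + 0.09² = 0.0841 + 0.1369 + 0.0169 + 0.0144 + 0.0081 = 0.2604
B_ordi = 1 / 0.2604 = 3.8402
Ranking by B (broadest → narrowest): Dipodomys merriami (4.28) > Dipodomys ordii (3.84) > Dipodomys spectabilis (2.84)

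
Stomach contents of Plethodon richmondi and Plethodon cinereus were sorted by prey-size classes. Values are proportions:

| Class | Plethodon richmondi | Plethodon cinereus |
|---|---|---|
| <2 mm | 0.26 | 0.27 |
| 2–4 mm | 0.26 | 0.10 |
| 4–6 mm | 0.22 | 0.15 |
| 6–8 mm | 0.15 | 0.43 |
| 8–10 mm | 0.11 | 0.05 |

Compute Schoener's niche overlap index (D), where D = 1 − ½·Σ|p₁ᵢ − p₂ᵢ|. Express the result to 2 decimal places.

0.71

Σ|p₁ᵢ − p₂ᵢ| = 0.01 + 0.16 + 0.07 + 0.28 + 0.06 = 0.58
D = 1 − ½ × 0.58 = 1 − 0.290 = 0.7100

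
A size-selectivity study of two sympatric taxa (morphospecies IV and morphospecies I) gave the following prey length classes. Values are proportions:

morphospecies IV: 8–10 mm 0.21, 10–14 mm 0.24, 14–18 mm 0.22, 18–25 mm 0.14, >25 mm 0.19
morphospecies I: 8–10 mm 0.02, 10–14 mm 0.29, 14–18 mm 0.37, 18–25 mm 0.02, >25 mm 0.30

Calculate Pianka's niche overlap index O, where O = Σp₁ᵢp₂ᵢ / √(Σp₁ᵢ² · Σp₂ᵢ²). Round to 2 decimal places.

Σ p₁ᵢp₂ᵢ = 0.0042 + 0.0696 + 0.0814 + 0.0028 + 0.0570 = 0.2150
Σp_1ᵢ² = 0.21² + 0.24² + 0.22² + 0.14² + 0.19² = 0.0441 + 0.0576 + 0.0484 + 0.0196 + 0.0361 = 0.2058
Σp_2ᵢ² = 0.02² + 0.29² + 0.37² + 0.02² + 0.30² = 0.0004 + 0.0841 + 0.1369 + 0.0004 + 0.0900 = 0.3118
O = 0.2150 / √(0.2058 × 0.3118) = 0.2150 / 0.25331 = 0.8488

0.85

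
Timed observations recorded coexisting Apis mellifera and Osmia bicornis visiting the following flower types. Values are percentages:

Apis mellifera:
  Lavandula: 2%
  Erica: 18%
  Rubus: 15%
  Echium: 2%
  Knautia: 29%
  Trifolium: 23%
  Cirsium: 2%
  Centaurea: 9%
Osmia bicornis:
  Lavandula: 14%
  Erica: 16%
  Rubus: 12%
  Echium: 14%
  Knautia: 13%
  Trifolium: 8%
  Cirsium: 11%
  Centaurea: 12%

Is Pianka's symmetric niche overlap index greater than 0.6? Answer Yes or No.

Yes

Convert percentages to proportions (divide by 100).
Σ p₁ᵢp₂ᵢ = 0.0028 + 0.0288 + 0.0180 + 0.0028 + 0.0377 + 0.0184 + 0.0022 + 0.0108 = 0.1215
Σp_1ᵢ² = 0.02² + 0.18² + 0.15² + 0.02² + 0.29² + 0.23² + 0.02² + 0.09² = 0.0004 + 0.0324 + 0.0225 + 0.0004 + 0.0841 + 0.0529 + 0.0004 + 0.0081 = 0.2012
Σp_2ᵢ² = 0.14² + 0.16² + 0.12² + 0.14² + 0.13² + 0.08² + 0.11² + 0.12² = 0.0196 + 0.0256 + 0.0144 + 0.0196 + 0.0169 + 0.0064 + 0.0121 + 0.0144 = 0.1290
O = 0.1215 / √(0.2012 × 0.1290) = 0.1215 / 0.16110 = 0.7542
O = 0.7542 > 0.6 → Yes.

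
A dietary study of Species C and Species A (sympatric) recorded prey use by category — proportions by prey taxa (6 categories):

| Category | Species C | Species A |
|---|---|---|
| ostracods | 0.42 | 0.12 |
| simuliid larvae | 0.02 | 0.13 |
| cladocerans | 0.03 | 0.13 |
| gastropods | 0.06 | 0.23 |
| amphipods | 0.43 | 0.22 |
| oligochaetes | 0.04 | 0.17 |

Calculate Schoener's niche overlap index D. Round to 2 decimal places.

Σ|p₁ᵢ − p₂ᵢ| = 0.30 + 0.11 + 0.10 + 0.17 + 0.21 + 0.13 = 1.02
D = 1 − ½ × 1.02 = 1 − 0.510 = 0.4900

0.49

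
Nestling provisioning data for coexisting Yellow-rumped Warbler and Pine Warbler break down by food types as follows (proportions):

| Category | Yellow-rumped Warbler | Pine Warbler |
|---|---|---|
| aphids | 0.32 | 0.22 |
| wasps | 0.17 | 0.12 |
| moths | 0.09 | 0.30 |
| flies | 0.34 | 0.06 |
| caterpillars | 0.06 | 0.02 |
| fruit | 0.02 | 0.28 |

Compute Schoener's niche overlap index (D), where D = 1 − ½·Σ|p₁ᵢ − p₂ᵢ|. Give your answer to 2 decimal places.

Σ|p₁ᵢ − p₂ᵢ| = 0.10 + 0.05 + 0.21 + 0.28 + 0.04 + 0.26 = 0.94
D = 1 − ½ × 0.94 = 1 − 0.470 = 0.5300

0.53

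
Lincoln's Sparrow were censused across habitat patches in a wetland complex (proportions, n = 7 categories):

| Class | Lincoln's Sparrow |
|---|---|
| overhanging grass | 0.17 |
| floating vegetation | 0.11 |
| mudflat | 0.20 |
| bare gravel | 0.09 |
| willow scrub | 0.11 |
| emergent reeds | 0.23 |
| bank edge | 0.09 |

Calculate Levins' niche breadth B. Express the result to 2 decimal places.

Σpᵢ² = 0.17² + 0.11² + 0.20² + 0.09² + 0.11² + 0.23² + 0.09² = 0.0289 + 0.0121 + 0.0400 + 0.0081 + 0.0121 + 0.0529 + 0.0081 = 0.1622
B = 1 / 0.1622 = 6.1652

6.17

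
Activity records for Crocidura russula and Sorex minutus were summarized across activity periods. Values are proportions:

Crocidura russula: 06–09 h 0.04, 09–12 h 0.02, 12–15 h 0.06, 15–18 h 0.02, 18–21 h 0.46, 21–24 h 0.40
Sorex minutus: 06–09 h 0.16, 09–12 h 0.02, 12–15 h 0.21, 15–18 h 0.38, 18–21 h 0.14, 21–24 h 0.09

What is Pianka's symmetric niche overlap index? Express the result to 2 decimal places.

Σ p₁ᵢp₂ᵢ = 0.0064 + 0.0004 + 0.0126 + 0.0076 + 0.0644 + 0.0360 = 0.1274
Σp_1ᵢ² = 0.04² + 0.02² + 0.06² + 0.02² + 0.46² + 0.40² = 0.0016 + 0.0004 + 0.0036 + 0.0004 + 0.2116 + 0.1600 = 0.3776
Σp_2ᵢ² = 0.16² + 0.02² + 0.21² + 0.38² + 0.14² + 0.09² = 0.0256 + 0.0004 + 0.0441 + 0.1444 + 0.0196 + 0.0081 = 0.2422
O = 0.1274 / √(0.3776 × 0.2422) = 0.1274 / 0.30241 = 0.4213

0.42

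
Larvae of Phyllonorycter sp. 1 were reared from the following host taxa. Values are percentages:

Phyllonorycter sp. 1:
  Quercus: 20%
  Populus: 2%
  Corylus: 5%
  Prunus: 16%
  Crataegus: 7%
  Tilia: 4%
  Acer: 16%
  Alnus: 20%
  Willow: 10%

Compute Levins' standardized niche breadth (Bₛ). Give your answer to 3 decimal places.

0.705

Convert percentages to proportions (divide by 100).
Σpᵢ² = 0.20² + 0.02² + 0.05² + 0.16² + 0.07² + 0.04² + 0.16² + 0.20² + 0.10² = 0.0400 + 0.0004 + 0.0025 + 0.0256 + 0.0049 + 0.0016 + 0.0256 + 0.0400 + 0.0100 = 0.1506
B = 1 / 0.1506 = 6.64011
Bₛ = (B − 1)/(n − 1) = (6.64011 − 1)/(9 − 1) = 5.64011/8 = 0.70501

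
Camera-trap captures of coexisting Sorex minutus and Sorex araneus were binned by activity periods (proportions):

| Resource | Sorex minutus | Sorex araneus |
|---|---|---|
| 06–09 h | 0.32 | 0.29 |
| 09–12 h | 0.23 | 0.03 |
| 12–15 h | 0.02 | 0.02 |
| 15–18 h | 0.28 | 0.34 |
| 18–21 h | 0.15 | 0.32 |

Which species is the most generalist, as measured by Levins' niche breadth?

Sorex minutus

Σp_minuᵢ² = 0.32² + 0.23² + 0.02² + 0.28² + 0.15² = 0.1024 + 0.0529 + 0.0004 + 0.0784 + 0.0225 = 0.2566
B_minu = 1 / 0.2566 = 3.8971
Σp_aranᵢ² = 0.29² + 0.03² + 0.02² + 0.34² + 0.32² = 0.0841 + 0.0009 + 0.0004 + 0.1156 + 0.1024 = 0.3034
B_aran = 1 / 0.3034 = 3.2960
Highest B → broadest niche (most generalist): Sorex minutus (B = 3.90).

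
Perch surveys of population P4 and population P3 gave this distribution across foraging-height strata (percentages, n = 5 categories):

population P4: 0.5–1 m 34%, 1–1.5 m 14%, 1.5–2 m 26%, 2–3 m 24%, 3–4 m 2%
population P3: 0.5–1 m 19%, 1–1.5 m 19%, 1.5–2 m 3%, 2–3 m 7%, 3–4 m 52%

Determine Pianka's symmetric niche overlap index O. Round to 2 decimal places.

0.42

Convert percentages to proportions (divide by 100).
Σ p₁ᵢp₂ᵢ = 0.0646 + 0.0266 + 0.0078 + 0.0168 + 0.0104 = 0.1262
Σp_1ᵢ² = 0.34² + 0.14² + 0.26² + 0.24² + 0.02² = 0.1156 + 0.0196 + 0.0676 + 0.0576 + 0.0004 = 0.2608
Σp_2ᵢ² = 0.19² + 0.19² + 0.03² + 0.07² + 0.52² = 0.0361 + 0.0361 + 0.0009 + 0.0049 + 0.2704 = 0.3484
O = 0.1262 / √(0.2608 × 0.3484) = 0.1262 / 0.30143 = 0.4187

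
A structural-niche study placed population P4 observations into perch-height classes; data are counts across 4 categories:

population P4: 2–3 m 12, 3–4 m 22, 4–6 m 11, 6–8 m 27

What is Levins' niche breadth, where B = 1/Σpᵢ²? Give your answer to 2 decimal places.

3.51

Proportions for population P4 (n=72): 12/72=0.1667, 22/72=0.3056, 11/72=0.1528, 27/72=0.3750
Σpᵢ² = 0.1667² + 0.3056² + 0.1528² + 0.3750² = 0.027789 + 0.093391 + 0.023348 + 0.140625 = 0.285153
B = 1 / 0.285153 = 3.5069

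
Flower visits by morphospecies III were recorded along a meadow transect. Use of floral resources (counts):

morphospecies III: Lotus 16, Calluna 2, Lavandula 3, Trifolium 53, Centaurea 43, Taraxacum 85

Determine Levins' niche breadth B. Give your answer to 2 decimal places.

3.36

Proportions for morphospecies III (n=202): 16/202=0.0792, 2/202=0.0099, 3/202=0.0149, 53/202=0.2624, 43/202=0.2129, 85/202=0.4208
Σpᵢ² = 0.0792² + 0.0099² + 0.0149² + 0.2624² + 0.2129² + 0.4208² = 0.006273 + 0.000098 + 0.000222 + 0.068854 + 0.045326 + 0.177073 = 0.297846
B = 1 / 0.297846 = 3.3574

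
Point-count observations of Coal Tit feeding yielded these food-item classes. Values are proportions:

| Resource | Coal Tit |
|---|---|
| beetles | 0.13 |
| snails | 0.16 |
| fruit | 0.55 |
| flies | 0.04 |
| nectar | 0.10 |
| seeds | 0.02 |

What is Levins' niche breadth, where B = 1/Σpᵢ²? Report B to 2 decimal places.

Σpᵢ² = 0.13² + 0.16² + 0.55² + 0.04² + 0.10² + 0.02² = 0.0169 + 0.0256 + 0.3025 + 0.0016 + 0.0100 + 0.0004 = 0.3570
B = 1 / 0.3570 = 2.8011

2.80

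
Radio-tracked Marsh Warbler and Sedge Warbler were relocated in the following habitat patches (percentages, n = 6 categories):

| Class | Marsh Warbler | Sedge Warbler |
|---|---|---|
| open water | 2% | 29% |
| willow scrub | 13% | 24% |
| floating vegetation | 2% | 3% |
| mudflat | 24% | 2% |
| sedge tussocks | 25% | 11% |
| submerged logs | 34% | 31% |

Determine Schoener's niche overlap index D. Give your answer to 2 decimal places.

Convert percentages to proportions (divide by 100).
Σ|p₁ᵢ − p₂ᵢ| = 0.27 + 0.11 + 0.01 + 0.22 + 0.14 + 0.03 = 0.78
D = 1 − ½ × 0.78 = 1 − 0.390 = 0.6100

0.61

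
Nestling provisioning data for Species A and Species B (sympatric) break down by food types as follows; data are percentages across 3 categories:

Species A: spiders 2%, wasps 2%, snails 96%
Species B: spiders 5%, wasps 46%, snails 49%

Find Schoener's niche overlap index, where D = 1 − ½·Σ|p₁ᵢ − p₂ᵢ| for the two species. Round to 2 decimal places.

Convert percentages to proportions (divide by 100).
Σ|p₁ᵢ − p₂ᵢ| = 0.03 + 0.44 + 0.47 = 0.94
D = 1 − ½ × 0.94 = 1 − 0.470 = 0.5300

0.53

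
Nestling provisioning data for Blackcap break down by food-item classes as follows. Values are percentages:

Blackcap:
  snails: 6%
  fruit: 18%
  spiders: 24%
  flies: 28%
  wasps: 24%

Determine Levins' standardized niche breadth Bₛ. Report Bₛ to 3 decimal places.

0.839

Convert percentages to proportions (divide by 100).
Σpᵢ² = 0.06² + 0.18² + 0.24² + 0.28² + 0.24² = 0.0036 + 0.0324 + 0.0576 + 0.0784 + 0.0576 = 0.2296
B = 1 / 0.2296 = 4.35540
Bₛ = (B − 1)/(n − 1) = (4.35540 − 1)/(5 − 1) = 3.35540/4 = 0.83885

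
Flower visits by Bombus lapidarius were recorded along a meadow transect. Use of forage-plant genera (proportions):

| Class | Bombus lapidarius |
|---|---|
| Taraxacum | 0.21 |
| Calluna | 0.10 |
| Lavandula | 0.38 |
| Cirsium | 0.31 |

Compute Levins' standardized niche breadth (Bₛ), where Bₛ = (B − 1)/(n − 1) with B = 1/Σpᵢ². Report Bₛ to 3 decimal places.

Σpᵢ² = 0.21² + 0.10² + 0.38² + 0.31² = 0.0441 + 0.0100 + 0.1444 + 0.0961 = 0.2946
B = 1 / 0.2946 = 3.39443
Bₛ = (B − 1)/(n − 1) = (3.39443 − 1)/(4 − 1) = 2.39443/3 = 0.79814

0.798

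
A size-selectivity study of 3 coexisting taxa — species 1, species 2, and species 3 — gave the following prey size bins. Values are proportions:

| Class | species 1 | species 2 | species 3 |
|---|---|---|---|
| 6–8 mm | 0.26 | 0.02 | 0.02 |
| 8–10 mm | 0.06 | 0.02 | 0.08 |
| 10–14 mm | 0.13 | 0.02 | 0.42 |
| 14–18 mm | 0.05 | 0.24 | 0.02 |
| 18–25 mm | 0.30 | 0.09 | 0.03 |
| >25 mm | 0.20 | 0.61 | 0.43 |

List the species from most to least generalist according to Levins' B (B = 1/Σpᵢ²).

species 1 > species 3 > species 2

Σp_1ᵢ² = 0.26² + 0.06² + 0.13² + 0.05² + 0.30² + 0.20² = 0.0676 + 0.0036 + 0.0169 + 0.0025 + 0.0900 + 0.0400 = 0.2206
B_1 = 1 / 0.2206 = 4.5331
Σp_2ᵢ² = 0.02² + 0.02² + 0.02² + 0.24² + 0.09² + 0.61² = 0.0004 + 0.0004 + 0.0004 + 0.0576 + 0.0081 + 0.3721 = 0.4390
B_2 = 1 / 0.4390 = 2.2779
Σp_3ᵢ² = 0.02² + 0.08² + 0.42² + 0.02² + 0.03² + 0.43² = 0.0004 + 0.0064 + 0.1764 + 0.0004 + 0.0009 + 0.1849 = 0.3694
B_3 = 1 / 0.3694 = 2.7071
Ranking by B (broadest → narrowest): species 1 (4.53) > species 3 (2.71) > species 2 (2.28)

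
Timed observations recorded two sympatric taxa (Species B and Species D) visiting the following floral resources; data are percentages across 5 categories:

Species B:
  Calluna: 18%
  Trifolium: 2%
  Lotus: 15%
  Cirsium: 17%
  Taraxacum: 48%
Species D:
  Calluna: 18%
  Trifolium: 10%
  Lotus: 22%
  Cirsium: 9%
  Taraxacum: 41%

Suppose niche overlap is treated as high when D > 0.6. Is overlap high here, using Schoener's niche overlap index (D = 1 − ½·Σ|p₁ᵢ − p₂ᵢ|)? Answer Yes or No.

Convert percentages to proportions (divide by 100).
Σ|p₁ᵢ − p₂ᵢ| = 0.00 + 0.08 + 0.07 + 0.08 + 0.07 = 0.30
D = 1 − ½ × 0.30 = 1 − 0.150 = 0.8500
D = 0.8500 > 0.6 → Yes.

Yes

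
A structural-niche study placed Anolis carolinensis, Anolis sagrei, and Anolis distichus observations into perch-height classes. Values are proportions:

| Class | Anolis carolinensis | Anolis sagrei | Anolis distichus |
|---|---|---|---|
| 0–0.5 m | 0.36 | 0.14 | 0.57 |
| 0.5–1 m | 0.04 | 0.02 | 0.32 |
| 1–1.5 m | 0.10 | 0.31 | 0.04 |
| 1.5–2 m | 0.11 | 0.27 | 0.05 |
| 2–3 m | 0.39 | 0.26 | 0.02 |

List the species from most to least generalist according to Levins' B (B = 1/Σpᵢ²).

Σp_caroᵢ² = 0.36² + 0.04² + 0.10² + 0.11² + 0.39² = 0.1296 + 0.0016 + 0.0100 + 0.0121 + 0.1521 = 0.3054
B_caro = 1 / 0.3054 = 3.2744
Σp_sagrᵢ² = 0.14² + 0.02² + 0.31² + 0.27² + 0.26² = 0.0196 + 0.0004 + 0.0961 + 0.0729 + 0.0676 = 0.2566
B_sagr = 1 / 0.2566 = 3.8971
Σp_distᵢ² = 0.57² + 0.32² + 0.04² + 0.05² + 0.02² = 0.3249 + 0.1024 + 0.0016 + 0.0025 + 0.0004 = 0.4318
B_dist = 1 / 0.4318 = 2.3159
Ranking by B (broadest → narrowest): Anolis sagrei (3.90) > Anolis carolinensis (3.27) > Anolis distichus (2.32)

Anolis sagrei > Anolis carolinensis > Anolis distichus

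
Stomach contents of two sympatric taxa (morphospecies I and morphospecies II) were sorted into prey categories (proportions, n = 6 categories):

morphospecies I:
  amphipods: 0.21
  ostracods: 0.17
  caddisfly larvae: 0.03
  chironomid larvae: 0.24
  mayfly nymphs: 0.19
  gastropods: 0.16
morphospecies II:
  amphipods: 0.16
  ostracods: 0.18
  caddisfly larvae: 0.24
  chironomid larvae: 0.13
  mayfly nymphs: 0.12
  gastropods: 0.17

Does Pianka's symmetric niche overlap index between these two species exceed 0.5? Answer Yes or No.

Σ p₁ᵢp₂ᵢ = 0.0336 + 0.0306 + 0.0072 + 0.0312 + 0.0228 + 0.0272 = 0.1526
Σp_1ᵢ² = 0.21² + 0.17² + 0.03² + 0.24² + 0.19² + 0.16² = 0.0441 + 0.0289 + 0.0009 + 0.0576 + 0.0361 + 0.0256 = 0.1932
Σp_2ᵢ² = 0.16² + 0.18² + 0.24² + 0.13² + 0.12² + 0.17² = 0.0256 + 0.0324 + 0.0576 + 0.0169 + 0.0144 + 0.0289 = 0.1758
O = 0.1526 / √(0.1932 × 0.1758) = 0.1526 / 0.18429 = 0.8280
O = 0.8280 > 0.5 → Yes.

Yes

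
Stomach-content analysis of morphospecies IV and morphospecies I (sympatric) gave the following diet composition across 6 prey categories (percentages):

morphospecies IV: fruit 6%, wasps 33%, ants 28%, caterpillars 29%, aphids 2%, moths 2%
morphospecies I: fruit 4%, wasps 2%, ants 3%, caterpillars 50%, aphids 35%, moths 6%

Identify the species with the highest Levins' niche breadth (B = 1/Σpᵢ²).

Convert percentages to proportions (divide by 100).
Σp_IVᵢ² = 0.06² + 0.33² + 0.28² + 0.29² + 0.02² + 0.02² = 0.0036 + 0.1089 + 0.0784 + 0.0841 + 0.0004 + 0.0004 = 0.2758
B_IV = 1 / 0.2758 = 3.6258
Σp_Iᵢ² = 0.04² + 0.02² + 0.03² + 0.50² + 0.35² + 0.06² = 0.0016 + 0.0004 + 0.0009 + 0.2500 + 0.1225 + 0.0036 = 0.3790
B_I = 1 / 0.3790 = 2.6385
Highest B → broadest niche (most generalist): morphospecies IV (B = 3.63).

morphospecies IV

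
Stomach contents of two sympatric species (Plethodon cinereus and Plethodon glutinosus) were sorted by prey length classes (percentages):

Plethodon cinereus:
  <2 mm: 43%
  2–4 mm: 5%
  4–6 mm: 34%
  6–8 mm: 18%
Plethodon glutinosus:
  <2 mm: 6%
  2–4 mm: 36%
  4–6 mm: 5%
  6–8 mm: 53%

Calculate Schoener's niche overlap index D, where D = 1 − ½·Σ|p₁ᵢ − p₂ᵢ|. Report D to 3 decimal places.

Convert percentages to proportions (divide by 100).
Σ|p₁ᵢ − p₂ᵢ| = 0.37 + 0.31 + 0.29 + 0.35 = 1.32
D = 1 − ½ × 1.32 = 1 − 0.660 = 0.34000

0.340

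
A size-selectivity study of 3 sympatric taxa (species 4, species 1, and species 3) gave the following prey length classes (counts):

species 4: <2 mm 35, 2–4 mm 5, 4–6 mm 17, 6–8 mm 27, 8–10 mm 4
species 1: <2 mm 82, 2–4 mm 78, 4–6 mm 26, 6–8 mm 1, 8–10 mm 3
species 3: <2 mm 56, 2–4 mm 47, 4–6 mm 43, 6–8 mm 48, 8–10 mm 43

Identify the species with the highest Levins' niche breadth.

species 3

Proportions for species 4 (n=88): 35/88=0.3977, 5/88=0.0568, 17/88=0.1932, 27/88=0.3068, 4/88=0.0455
Proportions for species 1 (n=190): 82/190=0.4316, 78/190=0.4105, 26/190=0.1368, 1/190=0.0053, 3/190=0.0158
Proportions for species 3 (n=237): 56/237=0.2363, 47/237=0.1983, 43/237=0.1814, 48/237=0.2025, 43/237=0.1814
Σp_4ᵢ² = 0.3977² + 0.0568² + 0.1932² + 0.3068² + 0.0455² = 0.158165 + 0.003226 + 0.037326 + 0.094126 + 0.002070 = 0.294913
B_4 = 1 / 0.294913 = 3.3908
Σp_1ᵢ² = 0.4316² + 0.4105² + 0.1368² + 0.0053² + 0.0158² = 0.186279 + 0.168510 + 0.018714 + 0.000028 + 0.000250 = 0.373781
B_1 = 1 / 0.373781 = 2.6754
Σp_3ᵢ² = 0.2363² + 0.1983² + 0.1814² + 0.2025² + 0.1814² = 0.055838 + 0.039323 + 0.032906 + 0.041006 + 0.032906 = 0.201979
B_3 = 1 / 0.201979 = 4.9510
Highest B → broadest niche (most generalist): species 3 (B = 4.95).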